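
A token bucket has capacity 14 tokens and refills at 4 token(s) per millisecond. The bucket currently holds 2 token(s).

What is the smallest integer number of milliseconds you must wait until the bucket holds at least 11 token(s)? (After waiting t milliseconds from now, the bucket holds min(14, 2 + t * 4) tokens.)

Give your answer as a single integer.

Need 2 + t * 4 >= 11, so t >= 9/4.
Smallest integer t = ceil(9/4) = 3.

Answer: 3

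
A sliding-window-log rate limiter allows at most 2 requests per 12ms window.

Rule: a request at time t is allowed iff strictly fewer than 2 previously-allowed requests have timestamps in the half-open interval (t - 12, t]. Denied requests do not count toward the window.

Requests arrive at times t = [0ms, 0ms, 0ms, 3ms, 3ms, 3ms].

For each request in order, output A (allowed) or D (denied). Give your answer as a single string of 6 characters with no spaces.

Answer: AADDDD

Derivation:
Tracking allowed requests in the window:
  req#1 t=0ms: ALLOW
  req#2 t=0ms: ALLOW
  req#3 t=0ms: DENY
  req#4 t=3ms: DENY
  req#5 t=3ms: DENY
  req#6 t=3ms: DENY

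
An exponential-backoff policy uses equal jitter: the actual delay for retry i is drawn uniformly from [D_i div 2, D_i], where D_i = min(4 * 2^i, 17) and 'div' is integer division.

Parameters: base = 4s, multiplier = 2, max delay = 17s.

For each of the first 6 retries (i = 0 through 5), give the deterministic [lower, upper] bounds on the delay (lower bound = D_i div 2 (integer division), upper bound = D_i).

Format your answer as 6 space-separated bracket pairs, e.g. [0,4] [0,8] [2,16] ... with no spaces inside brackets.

Computing bounds per retry:
  i=0: D_i=min(4*2^0,17)=4, bounds=[2,4]
  i=1: D_i=min(4*2^1,17)=8, bounds=[4,8]
  i=2: D_i=min(4*2^2,17)=16, bounds=[8,16]
  i=3: D_i=min(4*2^3,17)=17, bounds=[8,17]
  i=4: D_i=min(4*2^4,17)=17, bounds=[8,17]
  i=5: D_i=min(4*2^5,17)=17, bounds=[8,17]

Answer: [2,4] [4,8] [8,16] [8,17] [8,17] [8,17]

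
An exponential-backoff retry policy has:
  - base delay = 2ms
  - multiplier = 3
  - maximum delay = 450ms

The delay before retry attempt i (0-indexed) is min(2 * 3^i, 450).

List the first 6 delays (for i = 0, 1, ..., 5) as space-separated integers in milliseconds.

Answer: 2 6 18 54 162 450

Derivation:
Computing each delay:
  i=0: min(2*3^0, 450) = 2
  i=1: min(2*3^1, 450) = 6
  i=2: min(2*3^2, 450) = 18
  i=3: min(2*3^3, 450) = 54
  i=4: min(2*3^4, 450) = 162
  i=5: min(2*3^5, 450) = 450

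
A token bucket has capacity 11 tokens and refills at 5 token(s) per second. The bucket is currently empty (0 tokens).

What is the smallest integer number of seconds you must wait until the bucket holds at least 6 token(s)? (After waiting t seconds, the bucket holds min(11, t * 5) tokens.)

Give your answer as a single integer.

Need t * 5 >= 6, so t >= 6/5.
Smallest integer t = ceil(6/5) = 2.

Answer: 2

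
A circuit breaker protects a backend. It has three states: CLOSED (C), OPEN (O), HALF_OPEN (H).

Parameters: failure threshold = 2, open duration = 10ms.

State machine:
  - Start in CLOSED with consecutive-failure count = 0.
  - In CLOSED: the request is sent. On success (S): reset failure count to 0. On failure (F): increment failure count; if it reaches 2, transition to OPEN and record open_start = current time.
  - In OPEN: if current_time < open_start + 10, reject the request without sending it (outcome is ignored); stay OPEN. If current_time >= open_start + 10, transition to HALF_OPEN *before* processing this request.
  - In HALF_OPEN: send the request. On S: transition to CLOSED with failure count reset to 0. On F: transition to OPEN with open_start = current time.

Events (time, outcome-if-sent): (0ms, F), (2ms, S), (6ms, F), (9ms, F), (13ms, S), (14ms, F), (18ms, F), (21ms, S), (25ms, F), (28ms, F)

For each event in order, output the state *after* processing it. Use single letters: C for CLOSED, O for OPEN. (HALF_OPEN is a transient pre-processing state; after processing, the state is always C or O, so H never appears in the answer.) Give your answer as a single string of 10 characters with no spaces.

Answer: CCCOOOOCCO

Derivation:
State after each event:
  event#1 t=0ms outcome=F: state=CLOSED
  event#2 t=2ms outcome=S: state=CLOSED
  event#3 t=6ms outcome=F: state=CLOSED
  event#4 t=9ms outcome=F: state=OPEN
  event#5 t=13ms outcome=S: state=OPEN
  event#6 t=14ms outcome=F: state=OPEN
  event#7 t=18ms outcome=F: state=OPEN
  event#8 t=21ms outcome=S: state=CLOSED
  event#9 t=25ms outcome=F: state=CLOSED
  event#10 t=28ms outcome=F: state=OPEN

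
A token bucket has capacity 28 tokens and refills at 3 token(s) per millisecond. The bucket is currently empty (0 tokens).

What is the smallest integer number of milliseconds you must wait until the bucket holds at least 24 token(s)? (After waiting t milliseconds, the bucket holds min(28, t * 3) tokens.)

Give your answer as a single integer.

Need t * 3 >= 24, so t >= 24/3.
Smallest integer t = ceil(24/3) = 8.

Answer: 8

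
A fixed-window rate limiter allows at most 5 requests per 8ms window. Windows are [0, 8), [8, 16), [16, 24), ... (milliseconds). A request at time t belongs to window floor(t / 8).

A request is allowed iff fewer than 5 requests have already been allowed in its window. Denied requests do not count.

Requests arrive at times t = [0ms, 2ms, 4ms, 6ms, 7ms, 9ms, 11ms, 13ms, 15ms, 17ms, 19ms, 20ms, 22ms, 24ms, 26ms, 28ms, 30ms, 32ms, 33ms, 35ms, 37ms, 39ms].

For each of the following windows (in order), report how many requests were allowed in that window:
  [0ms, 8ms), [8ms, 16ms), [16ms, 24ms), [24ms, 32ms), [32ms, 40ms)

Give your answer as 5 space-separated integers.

Processing requests:
  req#1 t=0ms (window 0): ALLOW
  req#2 t=2ms (window 0): ALLOW
  req#3 t=4ms (window 0): ALLOW
  req#4 t=6ms (window 0): ALLOW
  req#5 t=7ms (window 0): ALLOW
  req#6 t=9ms (window 1): ALLOW
  req#7 t=11ms (window 1): ALLOW
  req#8 t=13ms (window 1): ALLOW
  req#9 t=15ms (window 1): ALLOW
  req#10 t=17ms (window 2): ALLOW
  req#11 t=19ms (window 2): ALLOW
  req#12 t=20ms (window 2): ALLOW
  req#13 t=22ms (window 2): ALLOW
  req#14 t=24ms (window 3): ALLOW
  req#15 t=26ms (window 3): ALLOW
  req#16 t=28ms (window 3): ALLOW
  req#17 t=30ms (window 3): ALLOW
  req#18 t=32ms (window 4): ALLOW
  req#19 t=33ms (window 4): ALLOW
  req#20 t=35ms (window 4): ALLOW
  req#21 t=37ms (window 4): ALLOW
  req#22 t=39ms (window 4): ALLOW

Allowed counts by window: 5 4 4 4 5

Answer: 5 4 4 4 5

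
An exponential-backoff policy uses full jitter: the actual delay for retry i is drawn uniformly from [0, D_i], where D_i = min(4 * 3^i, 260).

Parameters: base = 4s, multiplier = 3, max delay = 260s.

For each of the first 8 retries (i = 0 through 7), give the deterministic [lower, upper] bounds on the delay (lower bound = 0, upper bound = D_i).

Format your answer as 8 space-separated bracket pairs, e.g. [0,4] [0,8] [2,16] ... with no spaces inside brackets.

Answer: [0,4] [0,12] [0,36] [0,108] [0,260] [0,260] [0,260] [0,260]

Derivation:
Computing bounds per retry:
  i=0: D_i=min(4*3^0,260)=4, bounds=[0,4]
  i=1: D_i=min(4*3^1,260)=12, bounds=[0,12]
  i=2: D_i=min(4*3^2,260)=36, bounds=[0,36]
  i=3: D_i=min(4*3^3,260)=108, bounds=[0,108]
  i=4: D_i=min(4*3^4,260)=260, bounds=[0,260]
  i=5: D_i=min(4*3^5,260)=260, bounds=[0,260]
  i=6: D_i=min(4*3^6,260)=260, bounds=[0,260]
  i=7: D_i=min(4*3^7,260)=260, bounds=[0,260]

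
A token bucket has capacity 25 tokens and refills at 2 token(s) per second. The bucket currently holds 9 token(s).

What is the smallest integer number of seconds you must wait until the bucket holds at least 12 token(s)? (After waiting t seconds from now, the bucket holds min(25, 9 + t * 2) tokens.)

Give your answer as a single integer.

Answer: 2

Derivation:
Need 9 + t * 2 >= 12, so t >= 3/2.
Smallest integer t = ceil(3/2) = 2.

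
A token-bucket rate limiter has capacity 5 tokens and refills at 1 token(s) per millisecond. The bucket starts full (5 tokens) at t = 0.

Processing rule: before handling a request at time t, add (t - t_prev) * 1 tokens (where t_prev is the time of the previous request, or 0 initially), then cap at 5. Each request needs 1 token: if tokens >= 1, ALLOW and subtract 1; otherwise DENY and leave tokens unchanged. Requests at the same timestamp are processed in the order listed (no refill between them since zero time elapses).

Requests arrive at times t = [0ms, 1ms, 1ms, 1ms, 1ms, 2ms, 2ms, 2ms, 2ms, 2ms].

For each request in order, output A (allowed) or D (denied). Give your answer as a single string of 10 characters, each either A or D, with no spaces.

Answer: AAAAAAADDD

Derivation:
Simulating step by step:
  req#1 t=0ms: ALLOW
  req#2 t=1ms: ALLOW
  req#3 t=1ms: ALLOW
  req#4 t=1ms: ALLOW
  req#5 t=1ms: ALLOW
  req#6 t=2ms: ALLOW
  req#7 t=2ms: ALLOW
  req#8 t=2ms: DENY
  req#9 t=2ms: DENY
  req#10 t=2ms: DENY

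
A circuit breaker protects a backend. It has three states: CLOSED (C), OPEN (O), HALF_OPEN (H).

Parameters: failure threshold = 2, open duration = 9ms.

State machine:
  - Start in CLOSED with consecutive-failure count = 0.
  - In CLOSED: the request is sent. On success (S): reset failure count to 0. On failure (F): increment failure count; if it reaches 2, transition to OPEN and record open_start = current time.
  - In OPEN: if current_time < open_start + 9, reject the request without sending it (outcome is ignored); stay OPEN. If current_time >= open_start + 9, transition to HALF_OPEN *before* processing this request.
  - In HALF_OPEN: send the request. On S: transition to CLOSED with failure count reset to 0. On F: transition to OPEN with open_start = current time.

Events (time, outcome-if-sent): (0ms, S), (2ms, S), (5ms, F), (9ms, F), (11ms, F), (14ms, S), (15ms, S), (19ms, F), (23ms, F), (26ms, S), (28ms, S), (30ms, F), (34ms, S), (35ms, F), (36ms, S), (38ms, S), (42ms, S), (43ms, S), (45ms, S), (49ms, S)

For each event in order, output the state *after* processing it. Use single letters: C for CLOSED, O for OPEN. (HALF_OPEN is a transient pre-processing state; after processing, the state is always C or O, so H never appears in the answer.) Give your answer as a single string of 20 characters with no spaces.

Answer: CCCOOOOOOOCCCCCCCCCC

Derivation:
State after each event:
  event#1 t=0ms outcome=S: state=CLOSED
  event#2 t=2ms outcome=S: state=CLOSED
  event#3 t=5ms outcome=F: state=CLOSED
  event#4 t=9ms outcome=F: state=OPEN
  event#5 t=11ms outcome=F: state=OPEN
  event#6 t=14ms outcome=S: state=OPEN
  event#7 t=15ms outcome=S: state=OPEN
  event#8 t=19ms outcome=F: state=OPEN
  event#9 t=23ms outcome=F: state=OPEN
  event#10 t=26ms outcome=S: state=OPEN
  event#11 t=28ms outcome=S: state=CLOSED
  event#12 t=30ms outcome=F: state=CLOSED
  event#13 t=34ms outcome=S: state=CLOSED
  event#14 t=35ms outcome=F: state=CLOSED
  event#15 t=36ms outcome=S: state=CLOSED
  event#16 t=38ms outcome=S: state=CLOSED
  event#17 t=42ms outcome=S: state=CLOSED
  event#18 t=43ms outcome=S: state=CLOSED
  event#19 t=45ms outcome=S: state=CLOSED
  event#20 t=49ms outcome=S: state=CLOSED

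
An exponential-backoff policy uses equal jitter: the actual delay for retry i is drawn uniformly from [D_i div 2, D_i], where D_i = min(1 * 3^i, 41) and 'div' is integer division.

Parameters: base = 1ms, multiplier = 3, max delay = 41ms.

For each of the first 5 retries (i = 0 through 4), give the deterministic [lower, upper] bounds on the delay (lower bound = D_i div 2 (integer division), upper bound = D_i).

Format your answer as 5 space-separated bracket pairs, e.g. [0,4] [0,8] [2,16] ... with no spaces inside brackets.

Computing bounds per retry:
  i=0: D_i=min(1*3^0,41)=1, bounds=[0,1]
  i=1: D_i=min(1*3^1,41)=3, bounds=[1,3]
  i=2: D_i=min(1*3^2,41)=9, bounds=[4,9]
  i=3: D_i=min(1*3^3,41)=27, bounds=[13,27]
  i=4: D_i=min(1*3^4,41)=41, bounds=[20,41]

Answer: [0,1] [1,3] [4,9] [13,27] [20,41]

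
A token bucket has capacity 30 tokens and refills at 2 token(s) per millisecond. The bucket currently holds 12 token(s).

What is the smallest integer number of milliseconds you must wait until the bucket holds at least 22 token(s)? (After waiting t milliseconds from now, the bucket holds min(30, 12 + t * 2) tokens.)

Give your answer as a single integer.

Need 12 + t * 2 >= 22, so t >= 10/2.
Smallest integer t = ceil(10/2) = 5.

Answer: 5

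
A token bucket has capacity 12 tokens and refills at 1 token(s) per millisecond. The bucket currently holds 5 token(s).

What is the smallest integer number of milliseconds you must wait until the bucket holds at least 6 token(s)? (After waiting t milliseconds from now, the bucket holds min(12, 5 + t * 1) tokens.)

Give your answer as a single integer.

Answer: 1

Derivation:
Need 5 + t * 1 >= 6, so t >= 1/1.
Smallest integer t = ceil(1/1) = 1.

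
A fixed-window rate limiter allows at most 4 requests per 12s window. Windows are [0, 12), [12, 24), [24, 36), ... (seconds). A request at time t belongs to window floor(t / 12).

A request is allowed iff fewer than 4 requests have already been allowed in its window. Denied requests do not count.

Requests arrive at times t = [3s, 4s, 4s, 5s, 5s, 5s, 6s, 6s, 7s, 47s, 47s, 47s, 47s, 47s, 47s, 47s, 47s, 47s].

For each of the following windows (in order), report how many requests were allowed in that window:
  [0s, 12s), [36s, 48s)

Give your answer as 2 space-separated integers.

Answer: 4 4

Derivation:
Processing requests:
  req#1 t=3s (window 0): ALLOW
  req#2 t=4s (window 0): ALLOW
  req#3 t=4s (window 0): ALLOW
  req#4 t=5s (window 0): ALLOW
  req#5 t=5s (window 0): DENY
  req#6 t=5s (window 0): DENY
  req#7 t=6s (window 0): DENY
  req#8 t=6s (window 0): DENY
  req#9 t=7s (window 0): DENY
  req#10 t=47s (window 3): ALLOW
  req#11 t=47s (window 3): ALLOW
  req#12 t=47s (window 3): ALLOW
  req#13 t=47s (window 3): ALLOW
  req#14 t=47s (window 3): DENY
  req#15 t=47s (window 3): DENY
  req#16 t=47s (window 3): DENY
  req#17 t=47s (window 3): DENY
  req#18 t=47s (window 3): DENY

Allowed counts by window: 4 4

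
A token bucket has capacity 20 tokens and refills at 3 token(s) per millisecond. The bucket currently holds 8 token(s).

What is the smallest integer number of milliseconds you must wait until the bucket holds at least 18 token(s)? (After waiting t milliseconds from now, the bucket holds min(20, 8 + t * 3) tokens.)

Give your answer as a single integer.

Need 8 + t * 3 >= 18, so t >= 10/3.
Smallest integer t = ceil(10/3) = 4.

Answer: 4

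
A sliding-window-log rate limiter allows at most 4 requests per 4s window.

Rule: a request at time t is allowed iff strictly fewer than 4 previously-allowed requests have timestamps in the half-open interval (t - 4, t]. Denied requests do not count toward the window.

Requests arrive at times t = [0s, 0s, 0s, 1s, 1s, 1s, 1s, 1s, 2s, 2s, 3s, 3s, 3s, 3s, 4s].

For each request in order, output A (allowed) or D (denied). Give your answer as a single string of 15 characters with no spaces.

Answer: AAAADDDDDDDDDDA

Derivation:
Tracking allowed requests in the window:
  req#1 t=0s: ALLOW
  req#2 t=0s: ALLOW
  req#3 t=0s: ALLOW
  req#4 t=1s: ALLOW
  req#5 t=1s: DENY
  req#6 t=1s: DENY
  req#7 t=1s: DENY
  req#8 t=1s: DENY
  req#9 t=2s: DENY
  req#10 t=2s: DENY
  req#11 t=3s: DENY
  req#12 t=3s: DENY
  req#13 t=3s: DENY
  req#14 t=3s: DENY
  req#15 t=4s: ALLOW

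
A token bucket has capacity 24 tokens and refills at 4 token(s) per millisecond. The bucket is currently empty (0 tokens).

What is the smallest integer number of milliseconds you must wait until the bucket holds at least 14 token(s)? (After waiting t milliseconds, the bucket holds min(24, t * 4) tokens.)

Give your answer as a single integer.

Answer: 4

Derivation:
Need t * 4 >= 14, so t >= 14/4.
Smallest integer t = ceil(14/4) = 4.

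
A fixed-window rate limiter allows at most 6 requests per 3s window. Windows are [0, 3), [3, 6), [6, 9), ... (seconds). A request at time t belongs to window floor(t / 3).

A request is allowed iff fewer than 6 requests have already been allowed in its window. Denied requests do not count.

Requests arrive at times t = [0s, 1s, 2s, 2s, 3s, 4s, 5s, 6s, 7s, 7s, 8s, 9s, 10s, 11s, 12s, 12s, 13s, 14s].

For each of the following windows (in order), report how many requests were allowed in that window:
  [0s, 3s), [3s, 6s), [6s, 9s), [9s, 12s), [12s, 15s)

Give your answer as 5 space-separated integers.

Answer: 4 3 4 3 4

Derivation:
Processing requests:
  req#1 t=0s (window 0): ALLOW
  req#2 t=1s (window 0): ALLOW
  req#3 t=2s (window 0): ALLOW
  req#4 t=2s (window 0): ALLOW
  req#5 t=3s (window 1): ALLOW
  req#6 t=4s (window 1): ALLOW
  req#7 t=5s (window 1): ALLOW
  req#8 t=6s (window 2): ALLOW
  req#9 t=7s (window 2): ALLOW
  req#10 t=7s (window 2): ALLOW
  req#11 t=8s (window 2): ALLOW
  req#12 t=9s (window 3): ALLOW
  req#13 t=10s (window 3): ALLOW
  req#14 t=11s (window 3): ALLOW
  req#15 t=12s (window 4): ALLOW
  req#16 t=12s (window 4): ALLOW
  req#17 t=13s (window 4): ALLOW
  req#18 t=14s (window 4): ALLOW

Allowed counts by window: 4 3 4 3 4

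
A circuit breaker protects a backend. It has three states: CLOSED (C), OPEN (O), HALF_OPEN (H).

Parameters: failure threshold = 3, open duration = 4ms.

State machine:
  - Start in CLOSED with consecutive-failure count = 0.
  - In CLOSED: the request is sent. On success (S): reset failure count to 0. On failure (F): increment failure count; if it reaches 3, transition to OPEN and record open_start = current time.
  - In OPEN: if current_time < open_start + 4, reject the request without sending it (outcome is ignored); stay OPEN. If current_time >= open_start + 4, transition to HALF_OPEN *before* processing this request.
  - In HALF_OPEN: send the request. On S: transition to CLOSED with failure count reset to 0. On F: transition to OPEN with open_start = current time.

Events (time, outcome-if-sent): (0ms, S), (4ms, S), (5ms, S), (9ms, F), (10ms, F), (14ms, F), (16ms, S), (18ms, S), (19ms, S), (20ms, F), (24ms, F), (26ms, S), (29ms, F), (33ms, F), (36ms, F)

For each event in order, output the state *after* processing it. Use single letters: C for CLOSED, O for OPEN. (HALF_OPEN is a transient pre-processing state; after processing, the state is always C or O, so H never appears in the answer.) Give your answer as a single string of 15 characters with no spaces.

Answer: CCCCCOOCCCCCCCO

Derivation:
State after each event:
  event#1 t=0ms outcome=S: state=CLOSED
  event#2 t=4ms outcome=S: state=CLOSED
  event#3 t=5ms outcome=S: state=CLOSED
  event#4 t=9ms outcome=F: state=CLOSED
  event#5 t=10ms outcome=F: state=CLOSED
  event#6 t=14ms outcome=F: state=OPEN
  event#7 t=16ms outcome=S: state=OPEN
  event#8 t=18ms outcome=S: state=CLOSED
  event#9 t=19ms outcome=S: state=CLOSED
  event#10 t=20ms outcome=F: state=CLOSED
  event#11 t=24ms outcome=F: state=CLOSED
  event#12 t=26ms outcome=S: state=CLOSED
  event#13 t=29ms outcome=F: state=CLOSED
  event#14 t=33ms outcome=F: state=CLOSED
  event#15 t=36ms outcome=F: state=OPEN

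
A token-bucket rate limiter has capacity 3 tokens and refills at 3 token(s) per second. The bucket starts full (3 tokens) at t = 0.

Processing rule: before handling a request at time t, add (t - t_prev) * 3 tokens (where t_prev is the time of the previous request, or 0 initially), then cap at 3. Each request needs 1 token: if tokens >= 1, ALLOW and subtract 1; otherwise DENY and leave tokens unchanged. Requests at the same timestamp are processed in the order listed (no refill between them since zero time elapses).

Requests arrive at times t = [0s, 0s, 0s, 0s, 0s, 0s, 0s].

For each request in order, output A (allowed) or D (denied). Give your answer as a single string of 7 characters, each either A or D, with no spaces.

Simulating step by step:
  req#1 t=0s: ALLOW
  req#2 t=0s: ALLOW
  req#3 t=0s: ALLOW
  req#4 t=0s: DENY
  req#5 t=0s: DENY
  req#6 t=0s: DENY
  req#7 t=0s: DENY

Answer: AAADDDD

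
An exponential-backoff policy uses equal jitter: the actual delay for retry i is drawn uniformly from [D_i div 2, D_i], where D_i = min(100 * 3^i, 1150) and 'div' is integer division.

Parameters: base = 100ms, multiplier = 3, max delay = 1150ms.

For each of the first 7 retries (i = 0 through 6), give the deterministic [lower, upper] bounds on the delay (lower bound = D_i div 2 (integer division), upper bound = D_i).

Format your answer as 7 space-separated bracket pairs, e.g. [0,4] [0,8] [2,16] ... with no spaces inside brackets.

Computing bounds per retry:
  i=0: D_i=min(100*3^0,1150)=100, bounds=[50,100]
  i=1: D_i=min(100*3^1,1150)=300, bounds=[150,300]
  i=2: D_i=min(100*3^2,1150)=900, bounds=[450,900]
  i=3: D_i=min(100*3^3,1150)=1150, bounds=[575,1150]
  i=4: D_i=min(100*3^4,1150)=1150, bounds=[575,1150]
  i=5: D_i=min(100*3^5,1150)=1150, bounds=[575,1150]
  i=6: D_i=min(100*3^6,1150)=1150, bounds=[575,1150]

Answer: [50,100] [150,300] [450,900] [575,1150] [575,1150] [575,1150] [575,1150]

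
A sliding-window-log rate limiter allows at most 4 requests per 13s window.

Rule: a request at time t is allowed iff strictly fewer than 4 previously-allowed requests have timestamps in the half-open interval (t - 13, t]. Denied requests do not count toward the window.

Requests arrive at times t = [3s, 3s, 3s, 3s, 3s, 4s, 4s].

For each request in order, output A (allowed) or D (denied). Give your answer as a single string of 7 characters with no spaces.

Answer: AAAADDD

Derivation:
Tracking allowed requests in the window:
  req#1 t=3s: ALLOW
  req#2 t=3s: ALLOW
  req#3 t=3s: ALLOW
  req#4 t=3s: ALLOW
  req#5 t=3s: DENY
  req#6 t=4s: DENY
  req#7 t=4s: DENY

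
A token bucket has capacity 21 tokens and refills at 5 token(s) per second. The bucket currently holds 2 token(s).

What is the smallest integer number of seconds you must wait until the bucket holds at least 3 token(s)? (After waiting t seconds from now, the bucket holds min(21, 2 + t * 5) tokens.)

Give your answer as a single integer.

Need 2 + t * 5 >= 3, so t >= 1/5.
Smallest integer t = ceil(1/5) = 1.

Answer: 1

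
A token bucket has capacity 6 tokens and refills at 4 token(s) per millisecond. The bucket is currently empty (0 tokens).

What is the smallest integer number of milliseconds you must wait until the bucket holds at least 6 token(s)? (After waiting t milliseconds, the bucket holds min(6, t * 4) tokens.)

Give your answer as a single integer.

Answer: 2

Derivation:
Need t * 4 >= 6, so t >= 6/4.
Smallest integer t = ceil(6/4) = 2.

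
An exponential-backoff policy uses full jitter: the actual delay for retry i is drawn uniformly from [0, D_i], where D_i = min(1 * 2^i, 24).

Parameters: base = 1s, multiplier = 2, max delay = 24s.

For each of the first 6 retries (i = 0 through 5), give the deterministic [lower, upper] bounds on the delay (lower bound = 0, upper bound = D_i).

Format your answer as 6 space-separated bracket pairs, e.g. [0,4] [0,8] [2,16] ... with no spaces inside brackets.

Answer: [0,1] [0,2] [0,4] [0,8] [0,16] [0,24]

Derivation:
Computing bounds per retry:
  i=0: D_i=min(1*2^0,24)=1, bounds=[0,1]
  i=1: D_i=min(1*2^1,24)=2, bounds=[0,2]
  i=2: D_i=min(1*2^2,24)=4, bounds=[0,4]
  i=3: D_i=min(1*2^3,24)=8, bounds=[0,8]
  i=4: D_i=min(1*2^4,24)=16, bounds=[0,16]
  i=5: D_i=min(1*2^5,24)=24, bounds=[0,24]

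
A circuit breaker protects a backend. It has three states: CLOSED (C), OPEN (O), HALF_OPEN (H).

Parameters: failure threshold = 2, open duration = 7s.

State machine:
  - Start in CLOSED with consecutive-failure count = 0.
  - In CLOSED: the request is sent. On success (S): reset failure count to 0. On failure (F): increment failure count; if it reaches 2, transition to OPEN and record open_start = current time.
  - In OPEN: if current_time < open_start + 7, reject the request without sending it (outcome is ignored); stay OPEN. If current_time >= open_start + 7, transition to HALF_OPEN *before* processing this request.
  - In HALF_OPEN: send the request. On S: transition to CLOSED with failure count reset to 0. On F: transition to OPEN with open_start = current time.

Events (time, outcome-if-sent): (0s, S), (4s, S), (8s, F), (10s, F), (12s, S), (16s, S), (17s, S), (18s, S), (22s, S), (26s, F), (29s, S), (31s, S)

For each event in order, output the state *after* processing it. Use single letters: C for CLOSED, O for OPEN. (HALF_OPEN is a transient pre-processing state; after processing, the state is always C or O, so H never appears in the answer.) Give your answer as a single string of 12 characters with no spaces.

State after each event:
  event#1 t=0s outcome=S: state=CLOSED
  event#2 t=4s outcome=S: state=CLOSED
  event#3 t=8s outcome=F: state=CLOSED
  event#4 t=10s outcome=F: state=OPEN
  event#5 t=12s outcome=S: state=OPEN
  event#6 t=16s outcome=S: state=OPEN
  event#7 t=17s outcome=S: state=CLOSED
  event#8 t=18s outcome=S: state=CLOSED
  event#9 t=22s outcome=S: state=CLOSED
  event#10 t=26s outcome=F: state=CLOSED
  event#11 t=29s outcome=S: state=CLOSED
  event#12 t=31s outcome=S: state=CLOSED

Answer: CCCOOOCCCCCC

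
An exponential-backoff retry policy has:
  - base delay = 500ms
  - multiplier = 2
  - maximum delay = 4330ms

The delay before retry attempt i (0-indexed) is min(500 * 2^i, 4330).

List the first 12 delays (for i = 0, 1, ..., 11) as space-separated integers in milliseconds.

Answer: 500 1000 2000 4000 4330 4330 4330 4330 4330 4330 4330 4330

Derivation:
Computing each delay:
  i=0: min(500*2^0, 4330) = 500
  i=1: min(500*2^1, 4330) = 1000
  i=2: min(500*2^2, 4330) = 2000
  i=3: min(500*2^3, 4330) = 4000
  i=4: min(500*2^4, 4330) = 4330
  i=5: min(500*2^5, 4330) = 4330
  i=6: min(500*2^6, 4330) = 4330
  i=7: min(500*2^7, 4330) = 4330
  i=8: min(500*2^8, 4330) = 4330
  i=9: min(500*2^9, 4330) = 4330
  i=10: min(500*2^10, 4330) = 4330
  i=11: min(500*2^11, 4330) = 4330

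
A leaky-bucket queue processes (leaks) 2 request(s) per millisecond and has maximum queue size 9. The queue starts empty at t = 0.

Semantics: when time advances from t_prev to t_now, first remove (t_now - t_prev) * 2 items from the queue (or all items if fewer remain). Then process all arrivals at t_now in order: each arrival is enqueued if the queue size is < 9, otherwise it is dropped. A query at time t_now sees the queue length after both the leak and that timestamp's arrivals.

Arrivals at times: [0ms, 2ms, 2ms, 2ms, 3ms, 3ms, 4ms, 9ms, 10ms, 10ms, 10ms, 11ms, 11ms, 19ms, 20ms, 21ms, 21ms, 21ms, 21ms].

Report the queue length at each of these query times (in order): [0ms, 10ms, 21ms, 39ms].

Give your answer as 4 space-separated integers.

Answer: 1 3 4 0

Derivation:
Queue lengths at query times:
  query t=0ms: backlog = 1
  query t=10ms: backlog = 3
  query t=21ms: backlog = 4
  query t=39ms: backlog = 0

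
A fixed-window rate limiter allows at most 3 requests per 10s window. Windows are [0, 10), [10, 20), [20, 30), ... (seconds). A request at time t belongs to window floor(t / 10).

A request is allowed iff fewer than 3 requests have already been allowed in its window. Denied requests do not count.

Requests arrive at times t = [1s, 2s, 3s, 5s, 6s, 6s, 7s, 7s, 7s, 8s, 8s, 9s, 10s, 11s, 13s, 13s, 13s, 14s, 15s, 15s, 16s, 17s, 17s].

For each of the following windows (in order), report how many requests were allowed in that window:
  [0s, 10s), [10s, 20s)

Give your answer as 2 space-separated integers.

Answer: 3 3

Derivation:
Processing requests:
  req#1 t=1s (window 0): ALLOW
  req#2 t=2s (window 0): ALLOW
  req#3 t=3s (window 0): ALLOW
  req#4 t=5s (window 0): DENY
  req#5 t=6s (window 0): DENY
  req#6 t=6s (window 0): DENY
  req#7 t=7s (window 0): DENY
  req#8 t=7s (window 0): DENY
  req#9 t=7s (window 0): DENY
  req#10 t=8s (window 0): DENY
  req#11 t=8s (window 0): DENY
  req#12 t=9s (window 0): DENY
  req#13 t=10s (window 1): ALLOW
  req#14 t=11s (window 1): ALLOW
  req#15 t=13s (window 1): ALLOW
  req#16 t=13s (window 1): DENY
  req#17 t=13s (window 1): DENY
  req#18 t=14s (window 1): DENY
  req#19 t=15s (window 1): DENY
  req#20 t=15s (window 1): DENY
  req#21 t=16s (window 1): DENY
  req#22 t=17s (window 1): DENY
  req#23 t=17s (window 1): DENY

Allowed counts by window: 3 3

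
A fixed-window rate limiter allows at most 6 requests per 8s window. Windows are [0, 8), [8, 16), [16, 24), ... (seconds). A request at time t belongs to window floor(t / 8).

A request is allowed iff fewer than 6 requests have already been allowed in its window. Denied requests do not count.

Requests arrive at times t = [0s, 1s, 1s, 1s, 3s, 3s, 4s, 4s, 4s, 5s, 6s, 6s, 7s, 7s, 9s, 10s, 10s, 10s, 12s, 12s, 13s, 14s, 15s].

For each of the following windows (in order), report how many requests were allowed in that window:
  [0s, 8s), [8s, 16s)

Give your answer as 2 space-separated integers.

Answer: 6 6

Derivation:
Processing requests:
  req#1 t=0s (window 0): ALLOW
  req#2 t=1s (window 0): ALLOW
  req#3 t=1s (window 0): ALLOW
  req#4 t=1s (window 0): ALLOW
  req#5 t=3s (window 0): ALLOW
  req#6 t=3s (window 0): ALLOW
  req#7 t=4s (window 0): DENY
  req#8 t=4s (window 0): DENY
  req#9 t=4s (window 0): DENY
  req#10 t=5s (window 0): DENY
  req#11 t=6s (window 0): DENY
  req#12 t=6s (window 0): DENY
  req#13 t=7s (window 0): DENY
  req#14 t=7s (window 0): DENY
  req#15 t=9s (window 1): ALLOW
  req#16 t=10s (window 1): ALLOW
  req#17 t=10s (window 1): ALLOW
  req#18 t=10s (window 1): ALLOW
  req#19 t=12s (window 1): ALLOW
  req#20 t=12s (window 1): ALLOW
  req#21 t=13s (window 1): DENY
  req#22 t=14s (window 1): DENY
  req#23 t=15s (window 1): DENY

Allowed counts by window: 6 6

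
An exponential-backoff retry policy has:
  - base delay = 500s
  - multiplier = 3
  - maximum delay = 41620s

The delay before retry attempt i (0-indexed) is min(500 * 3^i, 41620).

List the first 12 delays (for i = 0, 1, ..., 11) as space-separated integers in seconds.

Answer: 500 1500 4500 13500 40500 41620 41620 41620 41620 41620 41620 41620

Derivation:
Computing each delay:
  i=0: min(500*3^0, 41620) = 500
  i=1: min(500*3^1, 41620) = 1500
  i=2: min(500*3^2, 41620) = 4500
  i=3: min(500*3^3, 41620) = 13500
  i=4: min(500*3^4, 41620) = 40500
  i=5: min(500*3^5, 41620) = 41620
  i=6: min(500*3^6, 41620) = 41620
  i=7: min(500*3^7, 41620) = 41620
  i=8: min(500*3^8, 41620) = 41620
  i=9: min(500*3^9, 41620) = 41620
  i=10: min(500*3^10, 41620) = 41620
  i=11: min(500*3^11, 41620) = 41620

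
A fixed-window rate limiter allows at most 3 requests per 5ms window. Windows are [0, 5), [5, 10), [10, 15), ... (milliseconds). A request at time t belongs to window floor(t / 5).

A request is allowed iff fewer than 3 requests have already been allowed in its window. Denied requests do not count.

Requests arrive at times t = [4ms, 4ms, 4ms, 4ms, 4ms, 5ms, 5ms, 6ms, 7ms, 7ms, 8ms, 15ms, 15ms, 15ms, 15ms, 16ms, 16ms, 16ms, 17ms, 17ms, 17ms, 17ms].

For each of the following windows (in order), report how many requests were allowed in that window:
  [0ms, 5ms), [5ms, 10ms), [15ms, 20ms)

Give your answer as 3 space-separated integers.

Answer: 3 3 3

Derivation:
Processing requests:
  req#1 t=4ms (window 0): ALLOW
  req#2 t=4ms (window 0): ALLOW
  req#3 t=4ms (window 0): ALLOW
  req#4 t=4ms (window 0): DENY
  req#5 t=4ms (window 0): DENY
  req#6 t=5ms (window 1): ALLOW
  req#7 t=5ms (window 1): ALLOW
  req#8 t=6ms (window 1): ALLOW
  req#9 t=7ms (window 1): DENY
  req#10 t=7ms (window 1): DENY
  req#11 t=8ms (window 1): DENY
  req#12 t=15ms (window 3): ALLOW
  req#13 t=15ms (window 3): ALLOW
  req#14 t=15ms (window 3): ALLOW
  req#15 t=15ms (window 3): DENY
  req#16 t=16ms (window 3): DENY
  req#17 t=16ms (window 3): DENY
  req#18 t=16ms (window 3): DENY
  req#19 t=17ms (window 3): DENY
  req#20 t=17ms (window 3): DENY
  req#21 t=17ms (window 3): DENY
  req#22 t=17ms (window 3): DENY

Allowed counts by window: 3 3 3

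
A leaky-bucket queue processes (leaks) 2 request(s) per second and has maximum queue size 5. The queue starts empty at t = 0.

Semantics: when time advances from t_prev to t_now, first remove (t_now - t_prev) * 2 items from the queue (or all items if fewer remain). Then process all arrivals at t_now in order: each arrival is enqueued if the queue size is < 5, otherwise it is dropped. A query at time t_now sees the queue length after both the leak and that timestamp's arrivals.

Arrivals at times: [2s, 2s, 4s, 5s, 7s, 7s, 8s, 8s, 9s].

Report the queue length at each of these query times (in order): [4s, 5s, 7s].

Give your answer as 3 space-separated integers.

Answer: 1 1 2

Derivation:
Queue lengths at query times:
  query t=4s: backlog = 1
  query t=5s: backlog = 1
  query t=7s: backlog = 2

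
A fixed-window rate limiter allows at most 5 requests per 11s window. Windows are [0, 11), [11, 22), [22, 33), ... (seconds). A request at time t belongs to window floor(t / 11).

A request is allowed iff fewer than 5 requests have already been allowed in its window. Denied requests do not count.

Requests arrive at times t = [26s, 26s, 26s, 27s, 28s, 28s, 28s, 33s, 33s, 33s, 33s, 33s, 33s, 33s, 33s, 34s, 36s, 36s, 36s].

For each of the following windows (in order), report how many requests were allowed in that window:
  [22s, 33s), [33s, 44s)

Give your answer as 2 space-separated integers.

Processing requests:
  req#1 t=26s (window 2): ALLOW
  req#2 t=26s (window 2): ALLOW
  req#3 t=26s (window 2): ALLOW
  req#4 t=27s (window 2): ALLOW
  req#5 t=28s (window 2): ALLOW
  req#6 t=28s (window 2): DENY
  req#7 t=28s (window 2): DENY
  req#8 t=33s (window 3): ALLOW
  req#9 t=33s (window 3): ALLOW
  req#10 t=33s (window 3): ALLOW
  req#11 t=33s (window 3): ALLOW
  req#12 t=33s (window 3): ALLOW
  req#13 t=33s (window 3): DENY
  req#14 t=33s (window 3): DENY
  req#15 t=33s (window 3): DENY
  req#16 t=34s (window 3): DENY
  req#17 t=36s (window 3): DENY
  req#18 t=36s (window 3): DENY
  req#19 t=36s (window 3): DENY

Allowed counts by window: 5 5

Answer: 5 5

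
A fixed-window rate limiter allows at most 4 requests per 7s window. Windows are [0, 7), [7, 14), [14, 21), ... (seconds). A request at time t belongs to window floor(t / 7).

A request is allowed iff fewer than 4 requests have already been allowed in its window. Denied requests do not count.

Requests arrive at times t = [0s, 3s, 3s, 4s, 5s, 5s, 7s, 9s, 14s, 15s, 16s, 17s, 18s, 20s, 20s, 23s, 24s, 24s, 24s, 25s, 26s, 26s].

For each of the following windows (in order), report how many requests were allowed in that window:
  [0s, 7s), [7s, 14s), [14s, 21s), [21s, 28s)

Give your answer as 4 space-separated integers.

Processing requests:
  req#1 t=0s (window 0): ALLOW
  req#2 t=3s (window 0): ALLOW
  req#3 t=3s (window 0): ALLOW
  req#4 t=4s (window 0): ALLOW
  req#5 t=5s (window 0): DENY
  req#6 t=5s (window 0): DENY
  req#7 t=7s (window 1): ALLOW
  req#8 t=9s (window 1): ALLOW
  req#9 t=14s (window 2): ALLOW
  req#10 t=15s (window 2): ALLOW
  req#11 t=16s (window 2): ALLOW
  req#12 t=17s (window 2): ALLOW
  req#13 t=18s (window 2): DENY
  req#14 t=20s (window 2): DENY
  req#15 t=20s (window 2): DENY
  req#16 t=23s (window 3): ALLOW
  req#17 t=24s (window 3): ALLOW
  req#18 t=24s (window 3): ALLOW
  req#19 t=24s (window 3): ALLOW
  req#20 t=25s (window 3): DENY
  req#21 t=26s (window 3): DENY
  req#22 t=26s (window 3): DENY

Allowed counts by window: 4 2 4 4

Answer: 4 2 4 4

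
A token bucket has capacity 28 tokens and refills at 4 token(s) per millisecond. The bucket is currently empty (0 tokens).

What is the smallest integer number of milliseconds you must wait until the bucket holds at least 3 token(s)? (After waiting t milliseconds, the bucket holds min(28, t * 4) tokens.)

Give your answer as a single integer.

Need t * 4 >= 3, so t >= 3/4.
Smallest integer t = ceil(3/4) = 1.

Answer: 1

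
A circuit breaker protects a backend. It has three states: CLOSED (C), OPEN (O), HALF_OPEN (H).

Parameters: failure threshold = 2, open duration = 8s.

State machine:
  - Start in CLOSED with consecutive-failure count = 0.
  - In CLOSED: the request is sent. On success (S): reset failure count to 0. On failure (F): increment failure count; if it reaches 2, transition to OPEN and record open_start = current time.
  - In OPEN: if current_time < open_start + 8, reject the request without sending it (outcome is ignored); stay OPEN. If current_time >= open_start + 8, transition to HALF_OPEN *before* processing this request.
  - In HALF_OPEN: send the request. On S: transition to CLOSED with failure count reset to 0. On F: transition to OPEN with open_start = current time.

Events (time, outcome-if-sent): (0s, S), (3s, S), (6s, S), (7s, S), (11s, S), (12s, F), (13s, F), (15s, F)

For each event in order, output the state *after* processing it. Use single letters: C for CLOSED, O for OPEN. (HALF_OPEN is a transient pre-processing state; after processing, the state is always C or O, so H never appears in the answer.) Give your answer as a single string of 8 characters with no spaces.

Answer: CCCCCCOO

Derivation:
State after each event:
  event#1 t=0s outcome=S: state=CLOSED
  event#2 t=3s outcome=S: state=CLOSED
  event#3 t=6s outcome=S: state=CLOSED
  event#4 t=7s outcome=S: state=CLOSED
  event#5 t=11s outcome=S: state=CLOSED
  event#6 t=12s outcome=F: state=CLOSED
  event#7 t=13s outcome=F: state=OPEN
  event#8 t=15s outcome=F: state=OPEN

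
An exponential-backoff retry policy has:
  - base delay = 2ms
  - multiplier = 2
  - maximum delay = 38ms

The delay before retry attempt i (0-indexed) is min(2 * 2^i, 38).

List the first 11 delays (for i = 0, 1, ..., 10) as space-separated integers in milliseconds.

Answer: 2 4 8 16 32 38 38 38 38 38 38

Derivation:
Computing each delay:
  i=0: min(2*2^0, 38) = 2
  i=1: min(2*2^1, 38) = 4
  i=2: min(2*2^2, 38) = 8
  i=3: min(2*2^3, 38) = 16
  i=4: min(2*2^4, 38) = 32
  i=5: min(2*2^5, 38) = 38
  i=6: min(2*2^6, 38) = 38
  i=7: min(2*2^7, 38) = 38
  i=8: min(2*2^8, 38) = 38
  i=9: min(2*2^9, 38) = 38
  i=10: min(2*2^10, 38) = 38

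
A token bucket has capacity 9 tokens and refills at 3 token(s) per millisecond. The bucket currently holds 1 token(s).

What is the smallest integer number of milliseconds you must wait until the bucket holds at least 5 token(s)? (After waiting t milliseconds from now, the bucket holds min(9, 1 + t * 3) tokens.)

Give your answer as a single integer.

Need 1 + t * 3 >= 5, so t >= 4/3.
Smallest integer t = ceil(4/3) = 2.

Answer: 2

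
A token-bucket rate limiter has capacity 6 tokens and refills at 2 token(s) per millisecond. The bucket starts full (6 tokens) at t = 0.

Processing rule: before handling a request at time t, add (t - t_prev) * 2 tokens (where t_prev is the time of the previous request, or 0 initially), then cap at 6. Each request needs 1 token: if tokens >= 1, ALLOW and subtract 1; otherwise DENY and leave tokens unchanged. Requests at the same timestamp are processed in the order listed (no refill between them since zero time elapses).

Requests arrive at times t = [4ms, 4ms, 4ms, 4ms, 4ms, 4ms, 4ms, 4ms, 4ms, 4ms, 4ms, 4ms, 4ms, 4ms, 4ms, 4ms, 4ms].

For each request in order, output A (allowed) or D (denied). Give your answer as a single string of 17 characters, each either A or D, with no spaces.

Simulating step by step:
  req#1 t=4ms: ALLOW
  req#2 t=4ms: ALLOW
  req#3 t=4ms: ALLOW
  req#4 t=4ms: ALLOW
  req#5 t=4ms: ALLOW
  req#6 t=4ms: ALLOW
  req#7 t=4ms: DENY
  req#8 t=4ms: DENY
  req#9 t=4ms: DENY
  req#10 t=4ms: DENY
  req#11 t=4ms: DENY
  req#12 t=4ms: DENY
  req#13 t=4ms: DENY
  req#14 t=4ms: DENY
  req#15 t=4ms: DENY
  req#16 t=4ms: DENY
  req#17 t=4ms: DENY

Answer: AAAAAADDDDDDDDDDD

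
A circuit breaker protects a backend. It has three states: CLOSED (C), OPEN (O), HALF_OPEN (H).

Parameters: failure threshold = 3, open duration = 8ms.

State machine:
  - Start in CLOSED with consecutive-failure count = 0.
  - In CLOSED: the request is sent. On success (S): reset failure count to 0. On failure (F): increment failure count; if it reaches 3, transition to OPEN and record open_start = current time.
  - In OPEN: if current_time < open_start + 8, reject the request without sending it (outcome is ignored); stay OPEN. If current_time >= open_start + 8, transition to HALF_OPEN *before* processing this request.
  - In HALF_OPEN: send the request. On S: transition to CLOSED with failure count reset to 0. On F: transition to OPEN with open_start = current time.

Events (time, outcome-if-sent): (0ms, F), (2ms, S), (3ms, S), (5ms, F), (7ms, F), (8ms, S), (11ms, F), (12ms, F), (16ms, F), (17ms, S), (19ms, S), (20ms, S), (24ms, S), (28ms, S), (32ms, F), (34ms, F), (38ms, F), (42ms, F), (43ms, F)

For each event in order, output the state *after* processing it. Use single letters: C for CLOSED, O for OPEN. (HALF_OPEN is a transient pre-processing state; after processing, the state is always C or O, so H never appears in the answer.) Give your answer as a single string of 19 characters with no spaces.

State after each event:
  event#1 t=0ms outcome=F: state=CLOSED
  event#2 t=2ms outcome=S: state=CLOSED
  event#3 t=3ms outcome=S: state=CLOSED
  event#4 t=5ms outcome=F: state=CLOSED
  event#5 t=7ms outcome=F: state=CLOSED
  event#6 t=8ms outcome=S: state=CLOSED
  event#7 t=11ms outcome=F: state=CLOSED
  event#8 t=12ms outcome=F: state=CLOSED
  event#9 t=16ms outcome=F: state=OPEN
  event#10 t=17ms outcome=S: state=OPEN
  event#11 t=19ms outcome=S: state=OPEN
  event#12 t=20ms outcome=S: state=OPEN
  event#13 t=24ms outcome=S: state=CLOSED
  event#14 t=28ms outcome=S: state=CLOSED
  event#15 t=32ms outcome=F: state=CLOSED
  event#16 t=34ms outcome=F: state=CLOSED
  event#17 t=38ms outcome=F: state=OPEN
  event#18 t=42ms outcome=F: state=OPEN
  event#19 t=43ms outcome=F: state=OPEN

Answer: CCCCCCCCOOOOCCCCOOO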